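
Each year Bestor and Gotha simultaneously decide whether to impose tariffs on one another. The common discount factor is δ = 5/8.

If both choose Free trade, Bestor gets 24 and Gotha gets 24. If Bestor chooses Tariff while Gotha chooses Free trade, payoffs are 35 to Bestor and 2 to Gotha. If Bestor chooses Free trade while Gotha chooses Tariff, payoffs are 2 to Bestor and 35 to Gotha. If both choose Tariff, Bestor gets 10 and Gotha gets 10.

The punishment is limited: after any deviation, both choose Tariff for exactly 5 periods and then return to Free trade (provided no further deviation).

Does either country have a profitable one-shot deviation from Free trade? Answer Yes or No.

No

IC: δ+…+δ^5 ≥ (35−24)/(24−10) = 11/14.
At δ = 5/8: partial sum = 1.5077 ≥ 0.7857. Cooperation sustainable.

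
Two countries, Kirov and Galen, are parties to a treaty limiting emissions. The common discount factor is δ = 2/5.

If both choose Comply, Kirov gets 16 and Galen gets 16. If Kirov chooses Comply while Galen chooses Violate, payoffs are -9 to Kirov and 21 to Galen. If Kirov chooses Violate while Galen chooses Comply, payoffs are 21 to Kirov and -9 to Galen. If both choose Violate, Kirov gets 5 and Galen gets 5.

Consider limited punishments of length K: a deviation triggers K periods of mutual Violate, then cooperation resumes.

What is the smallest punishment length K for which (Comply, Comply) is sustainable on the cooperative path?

IC: δ(1−δ^K)/(1−δ) ≥ (21−16)/(16−5) = 5/11.
With δ = 2/5: need 1 − δ^K ≥ 5/11·(1−2/5)/(2/5), i.e. δ^K ≤ 0.3182.
Since (2/5)^1 = 0.4000 and (2/5)^2 = 0.1600, the smallest such K is 2.

2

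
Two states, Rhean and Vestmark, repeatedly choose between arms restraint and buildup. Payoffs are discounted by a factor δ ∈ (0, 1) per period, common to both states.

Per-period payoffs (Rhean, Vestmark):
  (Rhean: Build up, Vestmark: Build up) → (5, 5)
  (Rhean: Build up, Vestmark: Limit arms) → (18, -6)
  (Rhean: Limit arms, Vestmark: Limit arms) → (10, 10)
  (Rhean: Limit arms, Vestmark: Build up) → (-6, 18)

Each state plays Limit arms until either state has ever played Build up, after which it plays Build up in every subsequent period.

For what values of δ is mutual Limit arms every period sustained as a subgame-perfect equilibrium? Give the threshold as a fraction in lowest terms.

Under grim trigger the critical discount factor is (T−C)/(T−P) with T = 18, C = 10, P = 5.
δ* = (18−10)/(18−5) = 8/13.

8/13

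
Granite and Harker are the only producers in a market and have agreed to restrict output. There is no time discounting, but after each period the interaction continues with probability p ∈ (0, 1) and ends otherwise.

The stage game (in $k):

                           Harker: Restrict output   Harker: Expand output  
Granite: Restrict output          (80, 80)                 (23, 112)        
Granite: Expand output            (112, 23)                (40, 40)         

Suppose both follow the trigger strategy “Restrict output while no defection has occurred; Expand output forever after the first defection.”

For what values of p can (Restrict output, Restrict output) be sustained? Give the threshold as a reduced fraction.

With no time discounting, the continuation probability p plays the role of the discount factor.
Grim-trigger IC: 80/(1−p) ≥ 112 + 40p/(1−p) ⇒ p ≥ (112−80)/(112−40) = 4/9.

4/9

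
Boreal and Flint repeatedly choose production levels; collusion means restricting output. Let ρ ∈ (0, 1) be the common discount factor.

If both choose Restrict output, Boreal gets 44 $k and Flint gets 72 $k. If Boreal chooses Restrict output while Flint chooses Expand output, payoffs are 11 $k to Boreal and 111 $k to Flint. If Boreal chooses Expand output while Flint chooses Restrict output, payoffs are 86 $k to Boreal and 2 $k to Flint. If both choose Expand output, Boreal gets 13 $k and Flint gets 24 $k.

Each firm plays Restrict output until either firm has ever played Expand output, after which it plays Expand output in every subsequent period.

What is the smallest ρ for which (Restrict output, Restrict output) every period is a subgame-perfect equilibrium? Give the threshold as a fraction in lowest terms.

Boreal's threshold: (86−44)/(86−13) = 42/73.
Flint's threshold: (111−72)/(111−24) = 13/29.
42/73 > 13/29, so Boreal binds and ρ* = 42/73.

42/73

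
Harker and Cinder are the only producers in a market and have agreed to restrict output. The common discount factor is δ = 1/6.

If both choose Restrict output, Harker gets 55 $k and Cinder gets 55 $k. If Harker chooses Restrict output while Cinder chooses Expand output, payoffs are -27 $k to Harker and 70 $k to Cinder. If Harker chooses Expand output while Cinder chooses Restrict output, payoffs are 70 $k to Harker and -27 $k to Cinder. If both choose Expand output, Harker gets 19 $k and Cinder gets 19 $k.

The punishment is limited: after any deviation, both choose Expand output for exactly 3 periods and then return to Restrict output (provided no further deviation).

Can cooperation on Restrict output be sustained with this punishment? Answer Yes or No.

No

Comparing payoff streams over the 4 periods until play realigns: cooperate → 55(1+δ+…+δ^3); deviate → 70 + 19(δ+…+δ^3).
Cooperation is sustained iff (55−19)(δ+…+δ^3) ≥ 70−55.
δ+…+δ^3 = 1/6·(1−(1/6)^3)/(1−1/6) = 0.1991, and (70−55)/(55−19) = 0.4167.
0.1991 < 0.4167, so cooperation is not sustainable.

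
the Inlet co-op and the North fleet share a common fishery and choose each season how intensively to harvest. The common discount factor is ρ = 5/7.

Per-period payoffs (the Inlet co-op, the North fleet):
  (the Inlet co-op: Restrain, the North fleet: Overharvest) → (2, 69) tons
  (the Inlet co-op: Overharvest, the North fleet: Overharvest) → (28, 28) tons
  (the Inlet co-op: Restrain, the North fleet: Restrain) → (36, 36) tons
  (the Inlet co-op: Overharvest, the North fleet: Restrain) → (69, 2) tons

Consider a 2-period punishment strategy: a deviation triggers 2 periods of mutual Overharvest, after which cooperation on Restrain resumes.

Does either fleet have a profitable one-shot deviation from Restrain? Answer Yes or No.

Comparing payoff streams over the 3 periods until play realigns: cooperate → 36(1+ρ+…+ρ^2); deviate → 69 + 28(ρ+…+ρ^2).
Cooperation is sustained iff (36−28)(ρ+…+ρ^2) ≥ 69−36.
ρ+…+ρ^2 = 5/7·(1−(5/7)^2)/(1−5/7) = 1.2245, and (69−36)/(36−28) = 4.1250.
1.2245 < 4.1250, so cooperation is not sustainable.

Yes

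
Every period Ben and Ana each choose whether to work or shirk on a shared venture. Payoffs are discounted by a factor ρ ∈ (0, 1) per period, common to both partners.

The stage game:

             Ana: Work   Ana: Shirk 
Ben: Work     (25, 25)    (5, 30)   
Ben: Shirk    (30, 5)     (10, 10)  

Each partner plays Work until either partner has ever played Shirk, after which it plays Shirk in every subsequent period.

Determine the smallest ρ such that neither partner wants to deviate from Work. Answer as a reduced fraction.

1/4

25/(1−ρ) ≥ 30 + 10ρ/(1−ρ)
25 ≥ 30 − 20ρ
ρ ≥ 5/20 = 1/4.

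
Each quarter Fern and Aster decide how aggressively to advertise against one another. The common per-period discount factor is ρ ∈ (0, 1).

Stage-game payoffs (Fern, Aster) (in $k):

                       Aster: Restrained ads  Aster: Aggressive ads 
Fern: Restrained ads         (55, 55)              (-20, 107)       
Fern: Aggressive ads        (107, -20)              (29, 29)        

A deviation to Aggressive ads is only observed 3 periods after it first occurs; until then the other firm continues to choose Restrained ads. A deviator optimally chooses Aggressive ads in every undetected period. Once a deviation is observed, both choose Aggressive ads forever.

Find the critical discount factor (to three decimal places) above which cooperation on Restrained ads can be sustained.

A deviator earns 107 for 3 periods, then 29 forever; cooperating earns 55 forever. Multiplying the IC by (1−ρ):
55 ≥ 107(1−ρ^3) + 29ρ^3, so 78·ρ^3 ≥ 52 and ρ^3 ≥ 2/3.
ρ ≥ (2/3)^(1/3) ≈ 0.874.

0.874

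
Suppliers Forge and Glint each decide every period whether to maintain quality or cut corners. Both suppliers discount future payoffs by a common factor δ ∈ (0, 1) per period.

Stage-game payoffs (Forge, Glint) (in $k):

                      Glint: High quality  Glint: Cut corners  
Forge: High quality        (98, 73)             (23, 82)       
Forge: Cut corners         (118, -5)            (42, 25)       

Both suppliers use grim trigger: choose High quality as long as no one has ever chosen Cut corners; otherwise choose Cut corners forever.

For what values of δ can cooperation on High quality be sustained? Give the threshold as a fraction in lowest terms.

5/19

Forge: cooperation gives 98 each period; deviation gives 118 once then 42 forever.
  98/(1−δ) ≥ 118 + 42δ/(1−δ) ⇒ δ ≥ 20/76 = 5/19.
Glint: cooperation gives 73 each period; deviation gives 82 once then 25 forever.
  δ ≥ 9/57 = 3/19.
Both must hold, so the binding constraint is Forge's: δ ≥ 5/19.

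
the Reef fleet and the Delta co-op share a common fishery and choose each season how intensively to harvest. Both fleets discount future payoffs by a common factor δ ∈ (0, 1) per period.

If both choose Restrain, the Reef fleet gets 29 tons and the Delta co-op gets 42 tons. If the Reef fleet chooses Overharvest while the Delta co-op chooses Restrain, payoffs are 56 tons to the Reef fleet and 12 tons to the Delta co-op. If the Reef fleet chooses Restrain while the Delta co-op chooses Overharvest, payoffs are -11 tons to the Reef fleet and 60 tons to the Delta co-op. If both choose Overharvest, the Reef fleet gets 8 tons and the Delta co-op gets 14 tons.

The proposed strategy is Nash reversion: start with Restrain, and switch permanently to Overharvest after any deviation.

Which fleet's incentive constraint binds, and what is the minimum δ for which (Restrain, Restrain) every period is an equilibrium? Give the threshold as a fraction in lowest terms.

the Reef fleet; δ ≥ 9/16

the Reef fleet's threshold: (56−29)/(56−8) = 9/16.
the Delta co-op's threshold: (60−42)/(60−14) = 9/23.
9/16 > 9/23, so the Reef fleet binds and δ* = 9/16.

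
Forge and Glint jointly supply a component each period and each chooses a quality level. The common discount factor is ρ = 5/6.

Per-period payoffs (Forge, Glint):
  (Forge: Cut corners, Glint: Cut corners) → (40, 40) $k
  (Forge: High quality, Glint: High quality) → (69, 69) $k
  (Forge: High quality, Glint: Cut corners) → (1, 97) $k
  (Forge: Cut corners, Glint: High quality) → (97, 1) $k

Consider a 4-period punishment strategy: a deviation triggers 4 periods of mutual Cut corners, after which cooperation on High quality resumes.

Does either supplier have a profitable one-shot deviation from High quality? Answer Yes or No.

A one-shot deviation gives 97 now, then 40 for 4 periods, then back to 69.
Gain from deviating: (97−69) today; loss: (69−40) in each of the next 4 periods.
No-deviation condition: (69−40)(ρ+…+ρ^4) ≥ 97−69, i.e. ρ+…+ρ^4 ≥ 28/29.
At ρ = 5/6: ρ+…+ρ^4 = 2.5887 ≥ 0.9655.
So cooperation is sustainable.

No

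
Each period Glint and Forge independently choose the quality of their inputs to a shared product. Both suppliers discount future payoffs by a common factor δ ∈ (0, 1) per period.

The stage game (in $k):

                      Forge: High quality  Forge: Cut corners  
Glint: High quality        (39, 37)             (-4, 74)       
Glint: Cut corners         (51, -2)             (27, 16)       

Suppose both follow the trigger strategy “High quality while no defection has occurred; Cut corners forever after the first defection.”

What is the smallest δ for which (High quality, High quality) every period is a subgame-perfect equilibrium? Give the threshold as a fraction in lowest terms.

37/58

For Glint: deviation gain 51−39 = 12, per-period punishment loss 39−27 = 12. IC gives δ ≥ 12/24 = 1/2.
For Forge: gain 37, loss 21 per period, so δ ≥ 37/58.
The tighter constraint is Forge's, so cooperation needs δ ≥ 37/58.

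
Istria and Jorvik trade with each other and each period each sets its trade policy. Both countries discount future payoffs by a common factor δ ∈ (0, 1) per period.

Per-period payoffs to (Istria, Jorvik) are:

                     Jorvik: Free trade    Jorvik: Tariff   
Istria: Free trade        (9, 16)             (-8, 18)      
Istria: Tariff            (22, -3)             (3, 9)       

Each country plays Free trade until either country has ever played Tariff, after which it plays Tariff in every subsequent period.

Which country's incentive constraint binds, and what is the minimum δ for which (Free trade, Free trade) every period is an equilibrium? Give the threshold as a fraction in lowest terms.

Istria; δ ≥ 13/19

Istria: cooperation gives 9 each period; deviation gives 22 once then 3 forever.
  9/(1−δ) ≥ 22 + 3δ/(1−δ) ⇒ δ ≥ 13/19.
Jorvik: cooperation gives 16 each period; deviation gives 18 once then 9 forever.
  δ ≥ 2/9.
Both must hold, so the binding constraint is Istria's: δ ≥ 13/19.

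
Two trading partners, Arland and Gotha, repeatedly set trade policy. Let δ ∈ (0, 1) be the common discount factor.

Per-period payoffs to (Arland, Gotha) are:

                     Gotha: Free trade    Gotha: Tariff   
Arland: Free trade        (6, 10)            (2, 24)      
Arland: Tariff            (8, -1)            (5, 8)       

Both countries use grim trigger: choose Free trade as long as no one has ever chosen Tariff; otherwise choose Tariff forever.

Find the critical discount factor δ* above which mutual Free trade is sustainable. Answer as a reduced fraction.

Arland's threshold: (8−6)/(8−5) = 2/3.
Gotha's threshold: (24−10)/(24−8) = 7/8.
2/3 < 7/8, so Gotha binds and δ* = 7/8.

7/8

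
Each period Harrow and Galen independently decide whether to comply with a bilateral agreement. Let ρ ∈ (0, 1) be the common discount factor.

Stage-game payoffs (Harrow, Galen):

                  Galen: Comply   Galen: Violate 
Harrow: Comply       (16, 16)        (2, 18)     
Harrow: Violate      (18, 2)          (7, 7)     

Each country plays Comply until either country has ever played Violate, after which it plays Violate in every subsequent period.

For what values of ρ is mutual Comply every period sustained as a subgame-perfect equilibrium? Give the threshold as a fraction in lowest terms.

One-period gain from deviating is 18 − 16 = 2. The loss is 16 − 7 = 9 in every subsequent period, with present value 9·ρ/(1−ρ).
Deviation is unprofitable when 9·ρ/(1−ρ) ≥ 2, i.e. ρ/(1−ρ) ≥ 2/9.
Equivalently ρ ≥ 2/(2+9) = 2/11.

2/11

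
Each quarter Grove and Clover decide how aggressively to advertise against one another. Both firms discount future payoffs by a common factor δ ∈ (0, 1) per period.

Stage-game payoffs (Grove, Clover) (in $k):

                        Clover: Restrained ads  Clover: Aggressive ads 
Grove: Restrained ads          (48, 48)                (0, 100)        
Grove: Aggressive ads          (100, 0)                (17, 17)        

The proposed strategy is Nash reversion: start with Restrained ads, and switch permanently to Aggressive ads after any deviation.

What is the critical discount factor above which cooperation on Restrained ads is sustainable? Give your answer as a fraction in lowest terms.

52/83

Under grim trigger the critical discount factor is (T−C)/(T−P) with T = 100, C = 48, P = 17.
δ* = (100−48)/(100−17) = 52/83.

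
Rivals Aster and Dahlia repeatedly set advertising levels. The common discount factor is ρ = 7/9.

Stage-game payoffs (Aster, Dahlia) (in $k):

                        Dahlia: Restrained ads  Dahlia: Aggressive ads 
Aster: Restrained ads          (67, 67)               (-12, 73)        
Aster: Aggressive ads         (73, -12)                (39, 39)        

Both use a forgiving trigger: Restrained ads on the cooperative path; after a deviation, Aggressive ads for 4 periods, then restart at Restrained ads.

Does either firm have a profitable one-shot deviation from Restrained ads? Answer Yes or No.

Comparing payoff streams over the 5 periods until play realigns: cooperate → 67(1+ρ+…+ρ^4); deviate → 73 + 39(ρ+…+ρ^4).
Cooperation is sustained iff (67−39)(ρ+…+ρ^4) ≥ 73−67.
ρ+…+ρ^4 = 7/9·(1−(7/9)^4)/(1−7/9) = 2.2192, and (73−67)/(67−39) = 0.2143.
2.2192 ≥ 0.2143, so cooperation is sustainable.

No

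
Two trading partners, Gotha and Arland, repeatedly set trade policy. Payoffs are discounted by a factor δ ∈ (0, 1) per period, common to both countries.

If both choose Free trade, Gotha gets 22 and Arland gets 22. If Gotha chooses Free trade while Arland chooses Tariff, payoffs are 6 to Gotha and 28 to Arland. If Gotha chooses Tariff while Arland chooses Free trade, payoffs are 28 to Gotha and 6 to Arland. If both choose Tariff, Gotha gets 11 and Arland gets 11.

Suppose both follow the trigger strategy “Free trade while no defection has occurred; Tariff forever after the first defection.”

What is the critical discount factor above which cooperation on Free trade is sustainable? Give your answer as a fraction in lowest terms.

6/17

One-period gain from deviating is 28 − 22 = 6. The loss is 22 − 11 = 11 in every subsequent period, with present value 11·δ/(1−δ).
Deviation is unprofitable when 11·δ/(1−δ) ≥ 6, i.e. δ/(1−δ) ≥ 6/11.
Equivalently δ ≥ 6/(6+11) = 6/17.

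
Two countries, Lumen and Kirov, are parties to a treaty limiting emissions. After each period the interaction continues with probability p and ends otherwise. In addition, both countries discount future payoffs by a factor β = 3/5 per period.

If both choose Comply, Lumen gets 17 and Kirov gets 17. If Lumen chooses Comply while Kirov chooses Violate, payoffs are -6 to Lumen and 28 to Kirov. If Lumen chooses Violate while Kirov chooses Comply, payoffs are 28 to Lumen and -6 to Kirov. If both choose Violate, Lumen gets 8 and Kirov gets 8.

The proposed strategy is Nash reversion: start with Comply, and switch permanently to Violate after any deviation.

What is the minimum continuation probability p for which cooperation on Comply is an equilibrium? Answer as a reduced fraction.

11/12

Expected continuation weight on next period's payoff is β·p = 3/5·p, which plays the role of the discount factor.
Cooperation requires 3/5·p ≥ (28−17)/(28−8) = 11/20, hence p ≥ 11/12.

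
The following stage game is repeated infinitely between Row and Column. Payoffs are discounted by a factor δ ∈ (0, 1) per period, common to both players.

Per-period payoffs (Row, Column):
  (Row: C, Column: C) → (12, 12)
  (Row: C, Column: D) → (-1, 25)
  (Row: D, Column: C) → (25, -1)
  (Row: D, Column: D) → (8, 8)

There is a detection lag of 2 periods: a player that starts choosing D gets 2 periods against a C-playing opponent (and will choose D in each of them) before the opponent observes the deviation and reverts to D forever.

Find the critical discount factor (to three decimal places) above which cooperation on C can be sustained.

0.874

The best deviation is to choose D for all 2 undetected periods, earning 25 each, then 8 forever once detected.
Deviation value: 25(1−δ^2)/(1−δ) + 8δ^2/(1−δ); cooperation value: 12/(1−δ).
IC: 12 ≥ 25(1−δ^2) + 8δ^2 = 25 − 17δ^2.
So δ^2 ≥ 13/17, giving δ ≥ (13/17)^(1/2) ≈ 0.874.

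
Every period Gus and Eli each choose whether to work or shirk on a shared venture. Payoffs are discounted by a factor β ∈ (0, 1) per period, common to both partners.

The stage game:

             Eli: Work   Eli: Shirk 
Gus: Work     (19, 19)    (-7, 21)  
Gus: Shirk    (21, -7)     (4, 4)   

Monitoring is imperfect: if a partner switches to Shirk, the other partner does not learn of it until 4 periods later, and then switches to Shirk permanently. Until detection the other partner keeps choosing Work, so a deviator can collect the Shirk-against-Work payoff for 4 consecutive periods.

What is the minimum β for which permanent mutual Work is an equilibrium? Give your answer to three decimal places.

The best deviation is to choose Shirk for all 4 undetected periods, earning 21 each, then 4 forever once detected.
Deviation value: 21(1−β^4)/(1−β) + 4β^4/(1−β); cooperation value: 19/(1−β).
IC: 19 ≥ 21(1−β^4) + 4β^4 = 21 − 17β^4.
So β^4 ≥ 2/17, giving β ≥ (2/17)^(1/4) ≈ 0.586.

0.586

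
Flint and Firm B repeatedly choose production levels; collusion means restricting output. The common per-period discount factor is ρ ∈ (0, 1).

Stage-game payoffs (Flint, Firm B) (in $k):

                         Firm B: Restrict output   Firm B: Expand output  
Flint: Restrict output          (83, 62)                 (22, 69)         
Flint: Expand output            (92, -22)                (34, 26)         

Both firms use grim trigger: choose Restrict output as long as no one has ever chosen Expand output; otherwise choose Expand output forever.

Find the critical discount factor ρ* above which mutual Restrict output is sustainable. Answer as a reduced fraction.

Flint's threshold: (92−83)/(92−34) = 9/58.
Firm B's threshold: (69−62)/(69−26) = 7/43.
9/58 < 7/43, so Firm B binds and ρ* = 7/43.

7/43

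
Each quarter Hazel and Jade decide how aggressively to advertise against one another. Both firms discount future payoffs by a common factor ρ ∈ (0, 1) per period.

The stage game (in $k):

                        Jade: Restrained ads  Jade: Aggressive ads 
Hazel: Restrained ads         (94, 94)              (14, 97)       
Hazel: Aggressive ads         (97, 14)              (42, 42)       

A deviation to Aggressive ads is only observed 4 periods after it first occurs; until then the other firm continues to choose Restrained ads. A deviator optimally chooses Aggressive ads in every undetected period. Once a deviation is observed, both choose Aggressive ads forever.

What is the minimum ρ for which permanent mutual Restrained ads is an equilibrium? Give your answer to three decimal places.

0.483

The best deviation is to choose Aggressive ads for all 4 undetected periods, earning 97 each, then 42 forever once detected.
Deviation value: 97(1−ρ^4)/(1−ρ) + 42ρ^4/(1−ρ); cooperation value: 94/(1−ρ).
IC: 94 ≥ 97(1−ρ^4) + 42ρ^4 = 97 − 55ρ^4.
So ρ^4 ≥ 3/55, giving ρ ≥ (3/55)^(1/4) ≈ 0.483.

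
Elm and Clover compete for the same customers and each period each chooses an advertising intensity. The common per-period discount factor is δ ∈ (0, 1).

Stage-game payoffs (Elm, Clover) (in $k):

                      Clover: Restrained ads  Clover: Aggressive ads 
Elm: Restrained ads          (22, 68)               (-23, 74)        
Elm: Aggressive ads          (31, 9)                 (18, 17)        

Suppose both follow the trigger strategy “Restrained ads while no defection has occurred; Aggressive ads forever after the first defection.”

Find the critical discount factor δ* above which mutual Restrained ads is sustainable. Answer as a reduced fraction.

9/13

For Elm: deviation gain 31−22 = 9, per-period punishment loss 22−18 = 4. IC gives δ ≥ 9/13.
For Clover: gain 6, loss 51 per period, so δ ≥ 6/57 = 2/19.
The tighter constraint is Elm's, so cooperation needs δ ≥ 9/13.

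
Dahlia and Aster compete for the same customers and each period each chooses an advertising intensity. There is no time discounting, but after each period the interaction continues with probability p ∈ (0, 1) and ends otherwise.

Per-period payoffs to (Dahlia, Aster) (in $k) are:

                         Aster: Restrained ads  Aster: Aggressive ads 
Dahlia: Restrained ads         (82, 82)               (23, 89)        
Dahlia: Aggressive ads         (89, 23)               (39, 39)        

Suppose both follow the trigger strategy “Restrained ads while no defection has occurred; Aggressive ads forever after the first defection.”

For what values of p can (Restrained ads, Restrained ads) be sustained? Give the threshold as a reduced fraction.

7/50

With no time discounting, the continuation probability p plays the role of the discount factor.
Grim-trigger IC: 82/(1−p) ≥ 89 + 39p/(1−p) ⇒ p ≥ (89−82)/(89−39) = 7/50.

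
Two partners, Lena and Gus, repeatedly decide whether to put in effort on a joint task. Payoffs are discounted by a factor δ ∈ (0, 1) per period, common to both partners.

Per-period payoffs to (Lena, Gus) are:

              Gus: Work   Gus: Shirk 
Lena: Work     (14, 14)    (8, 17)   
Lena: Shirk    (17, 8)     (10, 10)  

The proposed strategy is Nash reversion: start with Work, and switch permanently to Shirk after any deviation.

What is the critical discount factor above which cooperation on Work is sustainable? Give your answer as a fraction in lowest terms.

One-period gain from deviating is 17 − 14 = 3. The loss is 14 − 10 = 4 in every subsequent period, with present value 4·δ/(1−δ).
Deviation is unprofitable when 4·δ/(1−δ) ≥ 3, i.e. δ/(1−δ) ≥ 3/4.
Equivalently δ ≥ 3/(3+4) = 3/7.

3/7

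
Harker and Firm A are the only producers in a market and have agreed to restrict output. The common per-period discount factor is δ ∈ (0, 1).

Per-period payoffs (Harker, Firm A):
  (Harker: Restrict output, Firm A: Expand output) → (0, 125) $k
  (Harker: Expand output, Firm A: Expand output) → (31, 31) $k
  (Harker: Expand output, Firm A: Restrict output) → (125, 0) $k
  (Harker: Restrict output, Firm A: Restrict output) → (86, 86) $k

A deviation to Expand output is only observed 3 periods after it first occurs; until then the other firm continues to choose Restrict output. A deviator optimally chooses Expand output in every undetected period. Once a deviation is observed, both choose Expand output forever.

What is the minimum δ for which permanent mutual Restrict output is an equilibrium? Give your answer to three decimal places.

0.746

Deviating for the 3 undetected periods gains 125−86 = 39 per period over cooperation, then loses 86−31 = 55 per period forever once punishment starts.
Gain: 39(1 + δ + … + δ^2); loss: 55·δ^3/(1−δ).
No profitable deviation ⇔ 39(1−δ^3) ≤ 55·δ^3, i.e. δ^3 ≥ 39/(39+55) = 39/94.
Hence δ ≥ (39/94)^(1/3) ≈ 0.746.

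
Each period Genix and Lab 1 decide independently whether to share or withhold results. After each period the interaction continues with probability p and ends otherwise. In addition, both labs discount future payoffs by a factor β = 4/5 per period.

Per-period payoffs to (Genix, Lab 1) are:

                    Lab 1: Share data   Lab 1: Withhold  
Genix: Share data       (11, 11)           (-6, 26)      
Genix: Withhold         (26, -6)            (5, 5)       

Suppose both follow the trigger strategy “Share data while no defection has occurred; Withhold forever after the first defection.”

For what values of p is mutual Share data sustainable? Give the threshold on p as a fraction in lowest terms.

25/28

With continuation probability p and discount β, the effective per-period discount factor is βp.
Grim-trigger IC: βp ≥ (26−11)/(26−5) = 5/7.
So p ≥ (5/7)/(4/5) = 25/28.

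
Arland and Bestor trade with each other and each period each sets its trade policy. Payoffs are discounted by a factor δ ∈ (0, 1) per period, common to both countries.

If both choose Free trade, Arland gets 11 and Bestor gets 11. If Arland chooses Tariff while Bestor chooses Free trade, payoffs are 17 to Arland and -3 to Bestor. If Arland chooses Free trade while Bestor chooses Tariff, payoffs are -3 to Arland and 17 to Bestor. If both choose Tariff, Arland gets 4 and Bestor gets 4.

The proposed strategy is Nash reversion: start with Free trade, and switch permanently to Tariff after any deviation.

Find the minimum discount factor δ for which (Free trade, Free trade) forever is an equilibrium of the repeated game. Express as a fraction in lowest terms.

Under grim trigger the critical discount factor is (T−C)/(T−P) with T = 17, C = 11, P = 4.
δ* = (17−11)/(17−4) = 6/13.

6/13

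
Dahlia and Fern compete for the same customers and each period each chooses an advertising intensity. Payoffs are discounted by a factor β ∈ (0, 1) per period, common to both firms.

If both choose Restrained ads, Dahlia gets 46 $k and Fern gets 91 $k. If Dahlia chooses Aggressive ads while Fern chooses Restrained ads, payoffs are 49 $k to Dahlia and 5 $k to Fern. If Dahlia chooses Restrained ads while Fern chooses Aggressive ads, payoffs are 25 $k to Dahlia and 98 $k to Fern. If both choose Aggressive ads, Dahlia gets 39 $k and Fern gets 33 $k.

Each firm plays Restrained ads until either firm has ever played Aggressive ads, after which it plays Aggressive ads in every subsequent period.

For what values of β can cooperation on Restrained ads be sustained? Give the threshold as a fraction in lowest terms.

3/10

For Dahlia: deviation gain 49−46 = 3, per-period punishment loss 46−39 = 7. IC gives β ≥ 3/10.
For Fern: gain 7, loss 58 per period, so β ≥ 7/65.
The tighter constraint is Dahlia's, so cooperation needs β ≥ 3/10.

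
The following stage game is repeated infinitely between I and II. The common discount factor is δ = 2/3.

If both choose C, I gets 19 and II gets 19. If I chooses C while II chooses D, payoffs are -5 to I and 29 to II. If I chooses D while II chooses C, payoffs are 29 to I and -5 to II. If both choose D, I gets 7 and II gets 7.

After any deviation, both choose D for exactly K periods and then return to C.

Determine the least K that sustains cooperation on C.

2

No profitable deviation requires (19−7)(δ+…+δ^K) ≥ 29−19, i.e. δ+…+δ^K ≥ 5/6 ≈ 0.8333.
With δ = 2/3, the partial sums are K=1: 0.6667, K=2: 1.1111.
K = 2 is the first length at which the sum reaches 0.8333.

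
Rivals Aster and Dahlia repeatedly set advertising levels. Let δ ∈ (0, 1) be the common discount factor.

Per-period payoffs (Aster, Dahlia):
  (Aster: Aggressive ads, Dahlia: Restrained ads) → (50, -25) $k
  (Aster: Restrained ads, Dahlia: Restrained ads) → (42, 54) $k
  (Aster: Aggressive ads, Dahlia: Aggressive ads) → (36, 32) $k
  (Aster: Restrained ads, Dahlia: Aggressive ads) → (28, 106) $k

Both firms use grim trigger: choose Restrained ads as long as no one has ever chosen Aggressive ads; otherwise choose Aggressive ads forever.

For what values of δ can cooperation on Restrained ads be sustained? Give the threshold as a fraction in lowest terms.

For Aster: deviation gain 50−42 = 8, per-period punishment loss 42−36 = 6. IC gives δ ≥ 8/14 = 4/7.
For Dahlia: gain 52, loss 22 per period, so δ ≥ 52/74 = 26/37.
The tighter constraint is Dahlia's, so cooperation needs δ ≥ 26/37.

26/37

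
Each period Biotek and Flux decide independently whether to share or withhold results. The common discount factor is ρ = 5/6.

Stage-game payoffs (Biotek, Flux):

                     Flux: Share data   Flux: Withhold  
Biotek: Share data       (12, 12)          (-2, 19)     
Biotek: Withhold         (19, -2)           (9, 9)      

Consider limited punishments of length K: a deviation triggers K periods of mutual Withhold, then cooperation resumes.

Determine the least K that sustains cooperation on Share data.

Need Σ_{k=1}^{K} ρ^k ≥ (19−12)/(12−9) = 2.3333 at ρ = 5/6.
At K = 3 the sum is 2.1065 < 2.3333; at K = 4 it is 2.5887 ≥ 2.3333.
So the minimum punishment length is K = 4.

4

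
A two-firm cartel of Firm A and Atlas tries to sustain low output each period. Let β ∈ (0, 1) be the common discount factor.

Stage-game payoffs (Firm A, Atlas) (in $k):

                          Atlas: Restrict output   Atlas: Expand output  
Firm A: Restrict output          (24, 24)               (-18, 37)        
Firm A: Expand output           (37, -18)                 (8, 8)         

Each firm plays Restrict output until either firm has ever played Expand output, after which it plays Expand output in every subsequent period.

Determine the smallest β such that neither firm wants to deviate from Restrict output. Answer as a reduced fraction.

24/(1−β) ≥ 37 + 8β/(1−β)
24 ≥ 37 − 29β
β ≥ 13/29.

13/29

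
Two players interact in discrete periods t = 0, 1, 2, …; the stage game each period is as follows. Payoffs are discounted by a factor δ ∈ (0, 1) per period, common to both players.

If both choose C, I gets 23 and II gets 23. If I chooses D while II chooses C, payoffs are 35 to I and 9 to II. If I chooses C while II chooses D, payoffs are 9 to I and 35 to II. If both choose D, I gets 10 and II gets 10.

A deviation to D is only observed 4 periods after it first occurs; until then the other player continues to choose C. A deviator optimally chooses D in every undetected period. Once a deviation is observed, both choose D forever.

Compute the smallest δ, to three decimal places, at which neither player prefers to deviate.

Deviating for the 4 undetected periods gains 35−23 = 12 per period over cooperation, then loses 23−10 = 13 per period forever once punishment starts.
Gain: 12(1 + δ + … + δ^3); loss: 13·δ^4/(1−δ).
No profitable deviation ⇔ 12(1−δ^4) ≤ 13·δ^4, i.e. δ^4 ≥ 12/(12+13) = 12/25.
Hence δ ≥ (12/25)^(1/4) ≈ 0.832.

0.832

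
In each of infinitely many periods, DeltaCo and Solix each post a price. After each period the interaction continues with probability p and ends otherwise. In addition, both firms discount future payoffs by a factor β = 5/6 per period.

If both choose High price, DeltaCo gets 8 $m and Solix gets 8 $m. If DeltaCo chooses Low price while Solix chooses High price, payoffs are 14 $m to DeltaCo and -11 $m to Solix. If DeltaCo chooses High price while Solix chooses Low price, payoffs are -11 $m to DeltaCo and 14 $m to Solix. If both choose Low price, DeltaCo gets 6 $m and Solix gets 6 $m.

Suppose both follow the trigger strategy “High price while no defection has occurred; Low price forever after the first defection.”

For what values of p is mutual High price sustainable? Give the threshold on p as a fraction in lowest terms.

9/10

With continuation probability p and discount β, the effective per-period discount factor is βp.
Grim-trigger IC: βp ≥ (14−8)/(14−6) = 3/4.
So p ≥ (3/4)/(5/6) = 9/10.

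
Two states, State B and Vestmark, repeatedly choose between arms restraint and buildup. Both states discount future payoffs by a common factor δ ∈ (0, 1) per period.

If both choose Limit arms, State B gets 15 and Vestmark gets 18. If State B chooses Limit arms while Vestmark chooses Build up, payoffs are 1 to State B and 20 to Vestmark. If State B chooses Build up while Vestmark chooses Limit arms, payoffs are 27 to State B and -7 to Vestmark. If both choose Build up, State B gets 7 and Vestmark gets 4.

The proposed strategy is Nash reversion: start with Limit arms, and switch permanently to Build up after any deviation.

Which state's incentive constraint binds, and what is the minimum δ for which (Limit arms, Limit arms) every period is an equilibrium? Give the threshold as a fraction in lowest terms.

State B; δ ≥ 3/5

State B: cooperation gives 15 each period; deviation gives 27 once then 7 forever.
  15/(1−δ) ≥ 27 + 7δ/(1−δ) ⇒ δ ≥ 12/20 = 3/5.
Vestmark: cooperation gives 18 each period; deviation gives 20 once then 4 forever.
  δ ≥ 2/16 = 1/8.
Both must hold, so the binding constraint is State B's: δ ≥ 3/5.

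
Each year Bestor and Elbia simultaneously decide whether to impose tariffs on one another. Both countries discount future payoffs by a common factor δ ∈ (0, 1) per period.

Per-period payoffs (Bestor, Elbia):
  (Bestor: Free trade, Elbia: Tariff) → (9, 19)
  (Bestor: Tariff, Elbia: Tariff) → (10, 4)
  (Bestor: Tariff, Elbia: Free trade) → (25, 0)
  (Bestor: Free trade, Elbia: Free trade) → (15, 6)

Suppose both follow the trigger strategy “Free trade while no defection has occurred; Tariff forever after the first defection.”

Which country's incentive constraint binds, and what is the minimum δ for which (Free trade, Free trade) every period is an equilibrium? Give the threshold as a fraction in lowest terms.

Bestor's threshold: (25−15)/(25−10) = 2/3.
Elbia's threshold: (19−6)/(19−4) = 13/15.
2/3 < 13/15, so Elbia binds and δ* = 13/15.

Elbia; δ ≥ 13/15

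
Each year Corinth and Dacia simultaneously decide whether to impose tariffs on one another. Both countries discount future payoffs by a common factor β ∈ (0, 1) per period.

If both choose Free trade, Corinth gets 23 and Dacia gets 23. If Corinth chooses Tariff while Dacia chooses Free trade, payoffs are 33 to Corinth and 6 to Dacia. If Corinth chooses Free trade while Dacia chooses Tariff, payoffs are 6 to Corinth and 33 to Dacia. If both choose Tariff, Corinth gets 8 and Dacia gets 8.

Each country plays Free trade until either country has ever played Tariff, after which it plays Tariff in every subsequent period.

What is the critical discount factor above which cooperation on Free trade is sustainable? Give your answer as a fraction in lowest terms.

2/5

Under grim trigger the critical discount factor is (T−C)/(T−P) with T = 33, C = 23, P = 8.
β* = (33−23)/(33−8) = 10/25 = 2/5.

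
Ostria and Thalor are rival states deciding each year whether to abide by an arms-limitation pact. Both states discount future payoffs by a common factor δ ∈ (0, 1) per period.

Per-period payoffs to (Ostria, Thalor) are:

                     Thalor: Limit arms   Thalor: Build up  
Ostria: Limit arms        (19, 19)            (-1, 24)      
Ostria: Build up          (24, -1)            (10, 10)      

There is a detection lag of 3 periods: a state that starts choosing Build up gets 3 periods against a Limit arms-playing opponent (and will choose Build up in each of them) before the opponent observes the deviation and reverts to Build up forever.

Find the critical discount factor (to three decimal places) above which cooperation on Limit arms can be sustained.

0.709

A deviator earns 24 for 3 periods, then 10 forever; cooperating earns 19 forever. Multiplying the IC by (1−δ):
19 ≥ 24(1−δ^3) + 10δ^3, so 14·δ^3 ≥ 5 and δ^3 ≥ 5/14.
δ ≥ (5/14)^(1/3) ≈ 0.709.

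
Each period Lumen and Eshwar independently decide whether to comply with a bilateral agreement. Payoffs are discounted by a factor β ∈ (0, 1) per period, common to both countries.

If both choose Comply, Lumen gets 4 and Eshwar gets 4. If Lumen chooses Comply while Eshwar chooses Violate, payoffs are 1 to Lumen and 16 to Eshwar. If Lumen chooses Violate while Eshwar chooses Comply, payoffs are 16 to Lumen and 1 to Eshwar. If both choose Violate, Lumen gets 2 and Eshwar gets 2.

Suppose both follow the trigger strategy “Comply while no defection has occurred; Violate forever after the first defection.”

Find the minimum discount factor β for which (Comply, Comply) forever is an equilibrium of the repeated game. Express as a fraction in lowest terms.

4/(1−β) ≥ 16 + 2β/(1−β)
4 ≥ 16 − 14β
β ≥ 12/14 = 6/7.

6/7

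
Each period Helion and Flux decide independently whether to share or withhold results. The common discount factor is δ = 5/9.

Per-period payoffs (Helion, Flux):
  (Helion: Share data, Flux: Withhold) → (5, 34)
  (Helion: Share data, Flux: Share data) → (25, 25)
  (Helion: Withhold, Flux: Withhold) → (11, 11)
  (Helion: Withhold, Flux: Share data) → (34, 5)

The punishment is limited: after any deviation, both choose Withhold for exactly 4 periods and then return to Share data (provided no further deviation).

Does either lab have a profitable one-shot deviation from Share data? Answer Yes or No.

A one-shot deviation gives 34 now, then 11 for 4 periods, then back to 25.
Gain from deviating: (34−25) today; loss: (25−11) in each of the next 4 periods.
No-deviation condition: (25−11)(δ+…+δ^4) ≥ 34−25, i.e. δ+…+δ^4 ≥ 9/14.
At δ = 5/9: δ+…+δ^4 = 1.1309 ≥ 0.6429.
So cooperation is sustainable.

No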